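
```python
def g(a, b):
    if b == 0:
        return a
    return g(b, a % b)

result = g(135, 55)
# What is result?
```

g(135, 55) -> g(55, 25) -> g(25, 5) -> g(5, 0) -> 5

Answer: 5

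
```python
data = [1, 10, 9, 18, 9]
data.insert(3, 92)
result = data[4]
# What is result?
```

Trace:
`data = [1, 10, 9, 18, 9]` → data = [1, 10, 9, 18, 9]
`data.insert(3, 92)` → data = [1, 10, 9, 92, 18, 9]
`result = data[4]` → result = 18
So result = 18

Answer: 18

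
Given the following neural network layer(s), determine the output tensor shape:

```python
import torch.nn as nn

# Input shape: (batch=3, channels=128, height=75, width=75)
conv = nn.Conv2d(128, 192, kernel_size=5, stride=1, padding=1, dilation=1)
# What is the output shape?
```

Input: (3, 128, 75, 75) -> Output: (3, 192, 73, 73)

Answer: (3, 192, 73, 73)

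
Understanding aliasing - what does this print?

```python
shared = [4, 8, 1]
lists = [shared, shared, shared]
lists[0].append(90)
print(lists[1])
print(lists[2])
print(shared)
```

Key concept: list of same reference.
Step by step:
`shared = [4, 8, 1]` → shared = [4, 8, 1]
`lists = [shared, shared, shared]` → lists = [[4, 8, 1], [4, 8, 1], [4, 8, 1]]
`lists[0].append(90)` → shared = [4, 8, 1, 90]; lists = [[4, 8, 1, 90], [4, 8, 1, 90], [4, 8, 1, 90]]
`print(lists[1])` → prints [4, 8, 1, 90]
`print(lists[2])` → prints [4, 8, 1, 90]
`print(shared)` → prints [4, 8, 1, 90]

Answer:
[4, 8, 1, 90]
[4, 8, 1, 90]
[4, 8, 1, 90]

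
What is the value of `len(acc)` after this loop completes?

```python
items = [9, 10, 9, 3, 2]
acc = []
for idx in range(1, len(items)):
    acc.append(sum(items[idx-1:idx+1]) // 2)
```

Number of 2-element averages
`acc` takes the values: [] → [9] → [9, 9] → [9, 9, 6] → [9, 9, 6, 2]
So `len(acc)` = 4

Answer: 4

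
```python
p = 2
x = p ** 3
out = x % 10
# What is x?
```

Trace:
`p = 2` → p = 2
`x = p ** 3` → x = 8
`out = x % 10` → out = 8
So x = 8

Answer: 8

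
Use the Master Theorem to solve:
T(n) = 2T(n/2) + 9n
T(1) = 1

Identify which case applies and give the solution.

a=2, b=2, f(n)=9n. log_2(2) = 1. Since c=1 = 1, Case 2 applies: T(n) = Θ(n^log_b(a) · log n) = O(n log n).

Answer: O(n log n) - Case 2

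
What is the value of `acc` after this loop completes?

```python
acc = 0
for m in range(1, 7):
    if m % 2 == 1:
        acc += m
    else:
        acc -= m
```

Add odd, subtract even
`acc` takes the values: 0 → 1 → -1 → 2 → -2 → 3 → -3

Answer: -3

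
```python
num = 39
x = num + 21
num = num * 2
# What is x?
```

Trace:
`num = 39` → num = 39
`x = num + 21` → x = 60
`num = num * 2` → num = 78
So x = 60

Answer: 60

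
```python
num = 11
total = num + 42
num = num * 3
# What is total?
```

Trace:
`num = 11` → num = 11
`total = num + 42` → total = 53
`num = num * 3` → num = 33
So total = 53

Answer: 53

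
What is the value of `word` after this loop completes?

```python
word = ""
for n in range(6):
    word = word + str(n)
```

Concatenate digits 0 to 5
`word` takes the values: "" → "0" → "01" → "012" → "0123" → "01234" → "012345"

Answer: "012345"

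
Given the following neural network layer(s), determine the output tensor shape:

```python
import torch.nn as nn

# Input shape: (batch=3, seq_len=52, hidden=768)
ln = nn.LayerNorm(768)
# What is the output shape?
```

Input: (3, 52, 768) -> Output: (3, 52, 768)

Answer: (3, 52, 768)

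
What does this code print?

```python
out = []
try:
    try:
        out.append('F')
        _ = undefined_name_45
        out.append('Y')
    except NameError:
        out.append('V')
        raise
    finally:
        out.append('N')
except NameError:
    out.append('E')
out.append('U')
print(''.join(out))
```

Execution trace: 'F' (inner try body) → 'V' (inner except NameError) → 'N' (inner finally) → 'E' (outer except NameError) → 'U' (after the try/except). Output: FVNEU

Answer: FVNEU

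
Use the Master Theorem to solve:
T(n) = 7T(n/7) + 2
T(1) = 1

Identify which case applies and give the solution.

a=7, b=7, f(n)=2. log_7(7) = 1. Since c=0 < 1, Case 1 applies: T(n) = Θ(n^log_b(a)) = O(n).

Answer: O(n) - Case 1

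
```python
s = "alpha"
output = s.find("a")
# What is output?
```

Trace:
`s = "alpha"` → s = 'alpha'
`output = s.find("a")` → output = 0
So output = 0

Answer: 0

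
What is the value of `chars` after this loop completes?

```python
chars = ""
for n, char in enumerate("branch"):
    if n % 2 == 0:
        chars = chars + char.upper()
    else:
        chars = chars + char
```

Uppercase even positions in 'branch'
`chars` takes the values: "" → "B" → "Br" → "BrA" → "BrAn" → "BrAnC" → "BrAnCh"

Answer: "BrAnCh"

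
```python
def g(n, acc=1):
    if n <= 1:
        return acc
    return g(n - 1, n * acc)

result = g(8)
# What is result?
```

Accumulator trace (n, acc): (8, 1) -> (7, 8) -> (6, 56) -> (5, 336) -> (4, 1680) -> (3, 6720) -> (2, 20160) -> (1, 40320) -> return 40320

Answer: 40320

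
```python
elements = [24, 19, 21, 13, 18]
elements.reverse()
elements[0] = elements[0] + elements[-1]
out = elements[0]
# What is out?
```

Trace:
`elements = [24, 19, 21, 13, 18]` → elements = [24, 19, 21, 13, 18]
`elements.reverse()` → elements = [18, 13, 21, 19, 24]
`elements[0] = elements[0] + elements[-1]` → elements = [42, 13, 21, 19, 24]
`out = elements[0]` → out = 42
So out = 42

Answer: 42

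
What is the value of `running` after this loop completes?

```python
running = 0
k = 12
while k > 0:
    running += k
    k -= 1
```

Sum 12 down to 1
`running` takes the values: 0 → 12 → 23 → 33 → 42 → 50 → 57 → 63 → 68 → 72 → 75 → 77 → 78

Answer: 78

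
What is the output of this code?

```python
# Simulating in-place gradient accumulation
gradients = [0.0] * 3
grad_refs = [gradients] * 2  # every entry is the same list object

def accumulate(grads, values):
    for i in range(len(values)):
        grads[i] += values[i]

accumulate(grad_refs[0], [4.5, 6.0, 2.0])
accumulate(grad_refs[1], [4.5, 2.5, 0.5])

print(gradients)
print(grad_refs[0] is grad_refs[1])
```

Key concept: gradient accumulation aliasing.
Step by step:
`gradients = [0.0] * 3` → gradients = [0.0, 0.0, 0.0]
`grad_refs = [gradients] * 2` → grad_refs = [[0.0, 0.0, 0.0], [0.0, 0.0, 0.0]]
`accumulate(grad_refs[0], [4.5, 6.0, 2.0])` → gradients = [4.5, 6.0, 2.0]; grad_refs = [[4.5, 6.0, 2.0], [4.5, 6.0, 2.0]]
`accumulate(grad_refs[1], [4.5, 2.5, 0.5])` → gradients = [9.0, 8.5, 2.5]; grad_refs = [[9.0, 8.5, 2.5], [9.0, 8.5, 2.5]]
`print(gradients)` → prints [9.0, 8.5, 2.5]
`print(grad_refs[0] is grad_refs[1])` → prints True

Answer:
[9.0, 8.5, 2.5]
True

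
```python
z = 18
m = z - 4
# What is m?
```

Trace:
`z = 18` → z = 18
`m = z - 4` → m = 14
So m = 14

Answer: 14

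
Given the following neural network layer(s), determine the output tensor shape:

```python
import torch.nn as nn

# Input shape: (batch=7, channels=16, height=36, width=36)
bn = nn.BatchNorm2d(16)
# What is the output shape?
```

Input: (7, 16, 36, 36) -> Output: (7, 16, 36, 36)

Answer: (7, 16, 36, 36)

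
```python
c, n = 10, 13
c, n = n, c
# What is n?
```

Trace:
`c, n = 10, 13` → c = 10; n = 13
`c, n = n, c` → c = 13; n = 10
So n = 10

Answer: 10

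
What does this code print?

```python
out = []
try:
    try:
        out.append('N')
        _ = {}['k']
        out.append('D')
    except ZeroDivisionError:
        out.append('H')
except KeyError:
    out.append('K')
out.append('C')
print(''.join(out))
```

Execution trace: 'N' (try body) → 'K' (outer except KeyError) → 'C' (after the try/except). Output: NKC

Answer: NKC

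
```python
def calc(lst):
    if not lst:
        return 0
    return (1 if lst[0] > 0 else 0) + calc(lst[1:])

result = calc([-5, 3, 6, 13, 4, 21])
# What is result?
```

Count of positive elements in [-5, 3, 6, 13, 4, 21] = 5

Answer: 5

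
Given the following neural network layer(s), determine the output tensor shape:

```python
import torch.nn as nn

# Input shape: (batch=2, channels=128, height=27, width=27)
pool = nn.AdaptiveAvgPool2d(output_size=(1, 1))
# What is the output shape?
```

Input: (2, 128, 27, 27) -> Output: (2, 128, 1, 1)

Answer: (2, 128, 1, 1)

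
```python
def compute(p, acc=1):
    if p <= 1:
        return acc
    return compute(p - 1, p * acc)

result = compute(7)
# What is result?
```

Accumulator trace (n, acc): (7, 1) -> (6, 7) -> (5, 42) -> (4, 210) -> (3, 840) -> (2, 2520) -> (1, 5040) -> return 5040

Answer: 5040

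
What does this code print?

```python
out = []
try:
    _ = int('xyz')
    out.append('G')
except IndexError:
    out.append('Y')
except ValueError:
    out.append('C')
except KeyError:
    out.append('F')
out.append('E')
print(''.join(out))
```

Execution trace: 'C' (except ValueError) → 'E' (after the try/except). Output: CE

Answer: CE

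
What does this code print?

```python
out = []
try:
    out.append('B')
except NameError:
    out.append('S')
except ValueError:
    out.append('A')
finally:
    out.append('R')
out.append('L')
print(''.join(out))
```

Execution trace: 'B' (try body, no exception) → 'R' (finally) → 'L' (after the try/except). Output: BRL

Answer: BRL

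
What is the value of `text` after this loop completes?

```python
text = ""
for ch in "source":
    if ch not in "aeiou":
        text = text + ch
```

Remove vowels from 'source'
`text` takes the values: "" → "s" → "sr" → "src"

Answer: "src"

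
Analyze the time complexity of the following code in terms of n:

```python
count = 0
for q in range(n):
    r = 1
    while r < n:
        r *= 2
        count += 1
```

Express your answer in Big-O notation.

Each loop level contributes: n × log n. Multiplying the contributions gives O(n log n).

Answer: O(n log n)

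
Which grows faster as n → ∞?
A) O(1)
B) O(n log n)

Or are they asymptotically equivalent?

O(1) vs O(n log n): Higher order terms dominate.

Answer: B) O(n log n) grows faster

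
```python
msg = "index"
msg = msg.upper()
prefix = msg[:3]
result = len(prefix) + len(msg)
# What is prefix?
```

Trace:
`msg = "index"` → msg = 'index'
`msg = msg.upper()` → msg = 'INDEX'
`prefix = msg[:3]` → prefix = 'IND'
`result = len(prefix) + len(msg)` → result = 8
So prefix = 'IND'

Answer: 'IND'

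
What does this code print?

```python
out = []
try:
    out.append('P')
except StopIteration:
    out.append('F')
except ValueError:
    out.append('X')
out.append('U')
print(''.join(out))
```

Execution trace: 'P' (try body, no exception) → 'U' (after the try/except). Output: PU

Answer: PU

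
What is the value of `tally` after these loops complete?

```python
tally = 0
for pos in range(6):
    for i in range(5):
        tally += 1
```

6 * 5 = 30
`tally` takes the values: 0 → 1 → 2 → 3 → 4 → 5 → 6 → 7 → 8 → 9 → 10 → 11 → 12 → 13 → 14 → 15 → 16 → 17 → 18 → 19 → 20 → 21 → 22 → 23 → 24 → 25 → 26 → 27 → 28 → 29 → 30

Answer: 30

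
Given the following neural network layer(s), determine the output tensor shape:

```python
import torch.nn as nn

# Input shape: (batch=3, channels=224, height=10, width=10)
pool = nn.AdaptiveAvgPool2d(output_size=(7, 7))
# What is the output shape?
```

Input: (3, 224, 10, 10) -> Output: (3, 224, 7, 7)

Answer: (3, 224, 7, 7)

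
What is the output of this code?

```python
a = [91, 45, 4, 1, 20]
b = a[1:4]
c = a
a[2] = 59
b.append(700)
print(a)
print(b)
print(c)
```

Key concept: slice vs alias.
Step by step:
`a = [91, 45, 4, 1, 20]` → a = [91, 45, 4, 1, 20]
`b = a[1:4]` → b = [45, 4, 1]
`c = a` → c = [91, 45, 4, 1, 20] (same object as a)
`a[2] = 59` → a = [91, 45, 59, 1, 20] (same object as c); c = [91, 45, 59, 1, 20] (same object as a)
`b.append(700)` → b = [45, 4, 1, 700]
`print(a)` → prints [91, 45, 59, 1, 20]
`print(b)` → prints [45, 4, 1, 700]
`print(c)` → prints [91, 45, 59, 1, 20]

Answer:
[91, 45, 59, 1, 20]
[45, 4, 1, 700]
[91, 45, 59, 1, 20]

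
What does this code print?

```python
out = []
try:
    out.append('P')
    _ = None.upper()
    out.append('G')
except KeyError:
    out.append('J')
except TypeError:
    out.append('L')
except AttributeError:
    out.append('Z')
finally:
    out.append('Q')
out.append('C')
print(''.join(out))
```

Execution trace: 'P' (try body) → 'Z' (except AttributeError) → 'Q' (finally) → 'C' (after the try/except). Output: PZQC

Answer: PZQC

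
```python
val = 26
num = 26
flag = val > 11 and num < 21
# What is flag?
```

Trace:
`val = 26` → val = 26
`num = 26` → num = 26
`flag = val > 11 and num < 21` → flag = False
So flag = False

Answer: False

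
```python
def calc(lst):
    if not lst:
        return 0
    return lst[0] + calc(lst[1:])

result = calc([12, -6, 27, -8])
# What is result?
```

12 + (-6) + 27 + (-8) + 0 = 25

Answer: 25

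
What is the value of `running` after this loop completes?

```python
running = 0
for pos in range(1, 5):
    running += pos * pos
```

Sum of squares 1² to 4² = 30
`running` takes the values: 0 → 1 → 5 → 14 → 30

Answer: 30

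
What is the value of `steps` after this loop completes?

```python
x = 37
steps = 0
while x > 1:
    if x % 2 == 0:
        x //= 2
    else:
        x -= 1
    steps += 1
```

Steps to reduce 37 to 1
`steps` takes the values: 0 → 1 → 2 → 3 → 4 → 5 → 6 → 7

Answer: 7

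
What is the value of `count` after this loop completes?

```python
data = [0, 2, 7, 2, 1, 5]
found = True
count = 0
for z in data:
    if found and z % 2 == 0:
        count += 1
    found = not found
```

Count even values at even positions
`count` takes the values: 0 → 1

Answer: 1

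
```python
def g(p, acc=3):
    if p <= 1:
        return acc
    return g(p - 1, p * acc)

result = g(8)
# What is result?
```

Accumulator trace (n, acc): (8, 3) -> (7, 24) -> (6, 168) -> (5, 1008) -> (4, 5040) -> (3, 20160) -> (2, 60480) -> (1, 120960) -> return 120960

Answer: 120960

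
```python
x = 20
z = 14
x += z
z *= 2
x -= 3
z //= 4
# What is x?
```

Trace:
`x = 20` → x = 20
`z = 14` → z = 14
`x += z` → x = 34
`z *= 2` → z = 28
`x -= 3` → x = 31
`z //= 4` → z = 7
So x = 31

Answer: 31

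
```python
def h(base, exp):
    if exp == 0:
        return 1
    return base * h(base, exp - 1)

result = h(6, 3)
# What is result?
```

h(6, 3) = 6 * 6 * 6 = 216

Answer: 216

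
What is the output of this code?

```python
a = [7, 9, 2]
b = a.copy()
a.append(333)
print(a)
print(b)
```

Key concept: list.copy() creates independent copy.
Step by step:
`a = [7, 9, 2]` → a = [7, 9, 2]
`b = a.copy()` → b = [7, 9, 2]
`a.append(333)` → a = [7, 9, 2, 333]
`print(a)` → prints [7, 9, 2, 333]
`print(b)` → prints [7, 9, 2]

Answer:
[7, 9, 2, 333]
[7, 9, 2]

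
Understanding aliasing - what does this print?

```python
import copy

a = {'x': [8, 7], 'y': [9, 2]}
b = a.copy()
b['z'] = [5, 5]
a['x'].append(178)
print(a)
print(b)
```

Key concept: shallow copy of dict with mutable values.
Step by step:
`a = {'x': [8, 7], 'y': [9, 2]}` → a = {'x': [8, 7], 'y': [9, 2]}
`b = a.copy()` → b = {'x': [8, 7], 'y': [9, 2]}
`b['z'] = [5, 5]` → b = {'x': [8, 7], 'y': [9, 2], 'z': [5, 5]}
`a['x'].append(178)` → a = {'x': [8, 7, 178], 'y': [9, 2]}; b = {'x': [8, 7, 178], 'y': [9, 2], 'z': [5, 5]}
`print(a)` → prints {'x': [8, 7, 178], 'y': [9, 2]}
`print(b)` → prints {'x': [8, 7, 178], 'y': [9, 2], 'z': [5, 5]}

Answer:
{'x': [8, 7, 178], 'y': [9, 2]}
{'x': [8, 7, 178], 'y': [9, 2], 'z': [5, 5]}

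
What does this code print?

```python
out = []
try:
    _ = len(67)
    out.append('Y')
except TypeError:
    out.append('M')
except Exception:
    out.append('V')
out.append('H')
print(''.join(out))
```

Execution trace: 'M' (except TypeError) → 'H' (after the try/except). Output: MH

Answer: MH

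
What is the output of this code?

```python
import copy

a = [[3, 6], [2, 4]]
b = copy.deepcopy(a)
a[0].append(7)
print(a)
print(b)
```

Key concept: deep copy is fully independent.
Step by step:
`a = [[3, 6], [2, 4]]` → a = [[3, 6], [2, 4]]
`b = copy.deepcopy(a)` → b = [[3, 6], [2, 4]]
`a[0].append(7)` → a = [[3, 6, 7], [2, 4]]
`print(a)` → prints [[3, 6, 7], [2, 4]]
`print(b)` → prints [[3, 6], [2, 4]]

Answer:
[[3, 6, 7], [2, 4]]
[[3, 6], [2, 4]]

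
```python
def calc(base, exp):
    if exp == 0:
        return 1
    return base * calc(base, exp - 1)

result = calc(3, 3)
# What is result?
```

calc(3, 3) = 3 * 3 * 3 = 27

Answer: 27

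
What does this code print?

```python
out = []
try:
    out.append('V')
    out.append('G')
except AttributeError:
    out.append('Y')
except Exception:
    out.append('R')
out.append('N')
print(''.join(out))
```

Execution trace: 'V' (try body) → 'G' (try body, no exception) → 'N' (after the try/except). Output: VGN

Answer: VGN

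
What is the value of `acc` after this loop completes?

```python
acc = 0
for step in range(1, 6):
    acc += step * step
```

Sum of squares 1² to 5² = 55
`acc` takes the values: 0 → 1 → 5 → 14 → 30 → 55

Answer: 55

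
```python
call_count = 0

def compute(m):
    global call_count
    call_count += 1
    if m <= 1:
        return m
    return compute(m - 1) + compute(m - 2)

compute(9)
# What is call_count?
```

Calls(m) = 1 + Calls(m-1) + Calls(m-2); Calls(0)=Calls(1)=1. For m=9 this gives 109.

Answer: 109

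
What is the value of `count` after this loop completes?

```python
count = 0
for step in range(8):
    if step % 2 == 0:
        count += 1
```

Count numbers divisible by 2 in range(8)
`count` takes the values: 0 → 1 → 2 → 3 → 4

Answer: 4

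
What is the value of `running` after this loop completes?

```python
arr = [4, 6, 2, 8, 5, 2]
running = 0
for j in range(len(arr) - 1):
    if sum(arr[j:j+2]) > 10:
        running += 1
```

Count windows with sum > 10
`running` takes the values: 0 → 1

Answer: 1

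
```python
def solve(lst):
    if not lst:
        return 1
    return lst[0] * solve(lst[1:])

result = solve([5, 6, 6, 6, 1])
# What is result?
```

Product over [5, 6, 6, 6, 1] = 5 * 6 * 6 * 6 * 1 = 1080

Answer: 1080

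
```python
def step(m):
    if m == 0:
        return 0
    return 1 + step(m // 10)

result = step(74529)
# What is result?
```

Count of digits of 74529: 5

Answer: 5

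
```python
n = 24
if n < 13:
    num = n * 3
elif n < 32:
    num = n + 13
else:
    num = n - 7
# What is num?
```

Trace:
`n = 24` → n = 24
`if n < 13: ...` → n < 13 is False, n < 32 is True → num = 37
So num = 37

Answer: 37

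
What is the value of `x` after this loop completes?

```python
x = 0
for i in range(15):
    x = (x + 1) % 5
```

Increment mod 5, 15 times = 0
`x` takes the values: 0 → 1 → 2 → 3 → 4 → 0 → 1 → 2 → 3 → 4 → 0 → 1 → 2 → 3 → 4 → 0

Answer: 0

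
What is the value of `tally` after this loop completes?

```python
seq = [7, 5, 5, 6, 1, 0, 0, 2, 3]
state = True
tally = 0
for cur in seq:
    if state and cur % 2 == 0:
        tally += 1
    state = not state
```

Count even values at even positions
`tally` takes the values: 0 → 1

Answer: 1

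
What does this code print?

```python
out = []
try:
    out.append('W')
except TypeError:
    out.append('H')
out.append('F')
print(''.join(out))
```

Execution trace: 'W' (try body, no exception) → 'F' (after the try/except). Output: WF

Answer: WF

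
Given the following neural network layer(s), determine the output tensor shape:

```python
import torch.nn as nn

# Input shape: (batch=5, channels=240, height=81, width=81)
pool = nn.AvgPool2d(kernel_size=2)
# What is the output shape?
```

Input: (5, 240, 81, 81) -> Output: (5, 240, 40, 40)

Answer: (5, 240, 40, 40)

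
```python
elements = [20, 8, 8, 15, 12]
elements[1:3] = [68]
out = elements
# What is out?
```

Trace:
`elements = [20, 8, 8, 15, 12]` → elements = [20, 8, 8, 15, 12]
`elements[1:3] = [68]` → elements = [20, 68, 15, 12]
`out = elements` → out = [20, 68, 15, 12]
So out = [20, 68, 15, 12]

Answer: [20, 68, 15, 12]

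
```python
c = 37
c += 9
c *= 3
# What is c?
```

Trace:
`c = 37` → c = 37
`c += 9` → c = 46
`c *= 3` → c = 138
So c = 138

Answer: 138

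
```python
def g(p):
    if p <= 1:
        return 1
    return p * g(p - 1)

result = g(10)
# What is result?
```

g(10) = 10 * 9 * 8 * 7 * 6 * 5 * 4 * 3 * 2 * 1 = 3628800

Answer: 3628800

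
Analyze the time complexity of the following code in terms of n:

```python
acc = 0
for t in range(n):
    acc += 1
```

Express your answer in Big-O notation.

Each loop level contributes: n. Multiplying the contributions gives O(n).

Answer: O(n)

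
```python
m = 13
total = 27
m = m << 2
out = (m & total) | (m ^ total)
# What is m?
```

Trace:
`m = 13` → m = 13
`total = 27` → total = 27
`m = m << 2` → m = 52
`out = (m & total) | (m ^ total)` → out = 63
So m = 52

Answer: 52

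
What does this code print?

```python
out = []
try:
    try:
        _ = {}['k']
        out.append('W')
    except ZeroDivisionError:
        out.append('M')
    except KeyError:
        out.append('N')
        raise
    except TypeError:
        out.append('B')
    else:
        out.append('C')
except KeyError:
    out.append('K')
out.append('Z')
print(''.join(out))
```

Execution trace: 'N' (inner except KeyError) → 'K' (outer except KeyError) → 'Z' (after the try/except). Output: NKZ

Answer: NKZ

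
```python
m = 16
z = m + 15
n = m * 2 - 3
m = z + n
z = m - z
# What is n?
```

Trace:
`m = 16` → m = 16
`z = m + 15` → z = 31
`n = m * 2 - 3` → n = 29
`m = z + n` → m = 60
`z = m - z` → z = 29
So n = 29

Answer: 29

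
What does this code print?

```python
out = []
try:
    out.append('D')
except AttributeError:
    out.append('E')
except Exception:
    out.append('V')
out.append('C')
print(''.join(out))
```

Execution trace: 'D' (try body, no exception) → 'C' (after the try/except). Output: DC

Answer: DC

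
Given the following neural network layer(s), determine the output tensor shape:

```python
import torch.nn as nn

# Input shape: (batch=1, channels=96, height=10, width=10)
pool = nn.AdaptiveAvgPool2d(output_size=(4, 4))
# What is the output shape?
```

Input: (1, 96, 10, 10) -> Output: (1, 96, 4, 4)

Answer: (1, 96, 4, 4)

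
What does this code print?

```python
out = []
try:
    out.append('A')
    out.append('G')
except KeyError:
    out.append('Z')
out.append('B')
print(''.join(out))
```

Execution trace: 'A' (try body) → 'G' (try body, no exception) → 'B' (after the try/except). Output: AGB

Answer: AGB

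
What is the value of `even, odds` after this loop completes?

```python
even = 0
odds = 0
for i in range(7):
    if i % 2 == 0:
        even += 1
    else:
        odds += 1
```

Count evens and odds in range(7)
`even, odds` takes the values: (0, 0) → (1, 0) → (1, 1) → (2, 1) → (2, 2) → (3, 2) → (3, 3) → (4, 3)

Answer: 4, 3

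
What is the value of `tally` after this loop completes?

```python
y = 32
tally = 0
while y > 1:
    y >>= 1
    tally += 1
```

Count right shifts until 1
`tally` takes the values: 0 → 1 → 2 → 3 → 4 → 5

Answer: 5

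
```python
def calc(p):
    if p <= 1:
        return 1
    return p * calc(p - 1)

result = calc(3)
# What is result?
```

calc(3) = 3 * 2 * 1 = 6

Answer: 6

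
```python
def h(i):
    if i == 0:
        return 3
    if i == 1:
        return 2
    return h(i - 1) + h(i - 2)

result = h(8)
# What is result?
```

Build up from base cases: h(0)=3, h(1)=2, h(2)=5, h(3)=7, h(4)=12, h(5)=19, h(6)=31, ..., h(8)=81

Answer: 81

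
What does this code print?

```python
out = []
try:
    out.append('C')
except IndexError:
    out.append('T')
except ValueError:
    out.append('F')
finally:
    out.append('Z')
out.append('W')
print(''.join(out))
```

Execution trace: 'C' (try body, no exception) → 'Z' (finally) → 'W' (after the try/except). Output: CZW

Answer: CZW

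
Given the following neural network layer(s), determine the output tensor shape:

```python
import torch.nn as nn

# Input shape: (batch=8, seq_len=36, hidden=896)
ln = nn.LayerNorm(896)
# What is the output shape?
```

Input: (8, 36, 896) -> Output: (8, 36, 896)

Answer: (8, 36, 896)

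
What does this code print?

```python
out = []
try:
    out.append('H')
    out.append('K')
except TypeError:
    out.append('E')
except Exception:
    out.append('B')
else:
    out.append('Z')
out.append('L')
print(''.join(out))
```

Execution trace: 'H' (try body) → 'K' (try body, no exception) → 'Z' (else) → 'L' (after the try/except). Output: HKZL

Answer: HKZL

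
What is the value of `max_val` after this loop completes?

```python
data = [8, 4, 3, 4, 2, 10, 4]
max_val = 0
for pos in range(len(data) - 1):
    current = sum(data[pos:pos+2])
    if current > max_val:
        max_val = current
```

Max sum of 2-element window in [8, 4, 3, 4, 2, 10, 4]
`max_val` takes the values: 0 → 12 → 14

Answer: 14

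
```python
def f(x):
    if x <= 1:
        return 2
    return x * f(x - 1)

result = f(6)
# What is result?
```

f(6) = 6 * 5 * 4 * 3 * 2 * 2 = 1440

Answer: 1440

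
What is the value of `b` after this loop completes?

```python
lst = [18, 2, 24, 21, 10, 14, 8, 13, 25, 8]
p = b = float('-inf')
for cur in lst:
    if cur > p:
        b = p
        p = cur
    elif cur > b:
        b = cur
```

Second largest (with repeats) in [18, 2, 24, 21, 10, 14, 8, 13, 25, 8]
`b` takes the values: -inf → 2 → 18 → 21 → 24

Answer: 24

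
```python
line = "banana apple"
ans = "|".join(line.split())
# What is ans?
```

Trace:
`line = "banana apple"` → line = 'banana apple'
`ans = "|".join(line.split())` → ans = 'banana|apple'
So ans = 'banana|apple'

Answer: 'banana|apple'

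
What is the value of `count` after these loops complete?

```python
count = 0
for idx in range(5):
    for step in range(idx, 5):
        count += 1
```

Upper triangle: 5 + 4 + ... + 1
`count` takes the values: 0 → 1 → 2 → 3 → 4 → 5 → 6 → 7 → 8 → 9 → 10 → 11 → 12 → 13 → 14 → 15

Answer: 15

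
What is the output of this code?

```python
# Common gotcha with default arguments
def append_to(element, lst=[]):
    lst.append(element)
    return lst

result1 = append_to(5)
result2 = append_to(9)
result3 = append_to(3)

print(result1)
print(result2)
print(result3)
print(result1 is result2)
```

Key concept: mutable default argument gotcha.
Step by step:
`result1 = append_to(5)` → result1 = [5]
`result2 = append_to(9)` → result1 = [5, 9] (same object as result2); result2 = [5, 9] (same object as result1)
`result3 = append_to(3)` → result1 = [5, 9, 3] (same object as result2, result3); result2 = [5, 9, 3] (same object as result1, result3); result3 = [5, 9, 3] (same object as result1, result2)
`print(result1)` → prints [5, 9, 3]
`print(result2)` → prints [5, 9, 3]
`print(result3)` → prints [5, 9, 3]
`print(result1 is result2)` → prints True

Answer:
[5, 9, 3]
[5, 9, 3]
[5, 9, 3]
True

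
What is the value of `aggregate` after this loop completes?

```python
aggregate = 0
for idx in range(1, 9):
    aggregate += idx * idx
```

Sum of squares 1² to 8² = 204
`aggregate` takes the values: 0 → 1 → 5 → 14 → 30 → 55 → 91 → 140 → 204

Answer: 204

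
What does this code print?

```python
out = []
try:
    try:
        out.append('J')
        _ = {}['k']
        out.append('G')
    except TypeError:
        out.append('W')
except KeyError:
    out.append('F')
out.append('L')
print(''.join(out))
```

Execution trace: 'J' (try body) → 'F' (outer except KeyError) → 'L' (after the try/except). Output: JFL

Answer: JFL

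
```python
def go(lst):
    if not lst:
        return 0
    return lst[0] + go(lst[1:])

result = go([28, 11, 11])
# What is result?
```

28 + 11 + 11 + 0 = 50

Answer: 50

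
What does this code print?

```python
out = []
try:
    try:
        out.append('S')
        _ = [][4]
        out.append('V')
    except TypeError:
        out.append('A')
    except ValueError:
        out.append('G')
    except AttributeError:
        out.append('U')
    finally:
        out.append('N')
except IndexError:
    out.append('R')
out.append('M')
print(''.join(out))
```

Execution trace: 'S' (inner try body) → 'N' (inner finally) → 'R' (outer except IndexError) → 'M' (after the try/except). Output: SNRM

Answer: SNRM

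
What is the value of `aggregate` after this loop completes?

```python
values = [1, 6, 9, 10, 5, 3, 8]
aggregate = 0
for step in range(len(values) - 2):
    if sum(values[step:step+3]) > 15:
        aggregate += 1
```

Count windows with sum > 15
`aggregate` takes the values: 0 → 1 → 2 → 3 → 4 → 5

Answer: 5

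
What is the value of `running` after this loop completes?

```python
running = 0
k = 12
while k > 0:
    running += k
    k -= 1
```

Sum 12 down to 1
`running` takes the values: 0 → 12 → 23 → 33 → 42 → 50 → 57 → 63 → 68 → 72 → 75 → 77 → 78

Answer: 78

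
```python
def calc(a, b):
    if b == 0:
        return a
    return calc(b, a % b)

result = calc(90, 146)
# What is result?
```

calc(90, 146) -> calc(146, 90) -> calc(90, 56) -> calc(56, 34) -> calc(34, 22) -> calc(22, 12) -> calc(12, 10) -> calc(10, 2) -> calc(2, 0) -> 2

Answer: 2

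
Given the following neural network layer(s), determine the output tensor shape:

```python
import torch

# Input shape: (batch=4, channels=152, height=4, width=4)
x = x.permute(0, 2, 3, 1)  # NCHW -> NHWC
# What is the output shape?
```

Input: (4, 152, 4, 4) -> Output: (4, 4, 4, 152)

Answer: (4, 4, 4, 152)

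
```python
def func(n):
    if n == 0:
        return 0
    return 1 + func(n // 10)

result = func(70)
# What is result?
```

Count of digits of 70: 2

Answer: 2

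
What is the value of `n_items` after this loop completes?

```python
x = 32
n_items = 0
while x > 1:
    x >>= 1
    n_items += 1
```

Count right shifts until 1
`n_items` takes the values: 0 → 1 → 2 → 3 → 4 → 5

Answer: 5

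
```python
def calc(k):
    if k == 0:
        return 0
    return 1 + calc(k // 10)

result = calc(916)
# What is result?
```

Count of digits of 916: 3

Answer: 3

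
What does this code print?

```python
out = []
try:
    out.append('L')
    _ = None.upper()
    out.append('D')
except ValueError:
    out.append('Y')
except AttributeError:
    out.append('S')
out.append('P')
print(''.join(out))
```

Execution trace: 'L' (try body) → 'S' (except AttributeError) → 'P' (after the try/except). Output: LSP

Answer: LSP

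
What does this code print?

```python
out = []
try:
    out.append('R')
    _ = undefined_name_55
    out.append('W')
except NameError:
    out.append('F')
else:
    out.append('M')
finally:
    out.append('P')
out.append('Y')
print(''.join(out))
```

Execution trace: 'R' (try body) → 'F' (except NameError) → 'P' (finally) → 'Y' (after the try/except). Output: RFPY

Answer: RFPY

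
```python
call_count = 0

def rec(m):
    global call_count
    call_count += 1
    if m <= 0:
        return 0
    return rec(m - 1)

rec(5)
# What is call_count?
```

Linear recursion stepping by 1: 6 calls from m=5 down to ≤0.

Answer: 6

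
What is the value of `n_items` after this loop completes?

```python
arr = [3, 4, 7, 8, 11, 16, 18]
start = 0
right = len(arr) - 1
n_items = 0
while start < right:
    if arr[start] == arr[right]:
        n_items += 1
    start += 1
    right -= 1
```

Count matching pairs from ends
`n_items` takes the values: 0

Answer: 0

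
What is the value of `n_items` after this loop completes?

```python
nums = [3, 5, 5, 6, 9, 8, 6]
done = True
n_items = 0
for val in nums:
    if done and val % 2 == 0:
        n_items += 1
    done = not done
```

Count even values at even positions
`n_items` takes the values: 0 → 1

Answer: 1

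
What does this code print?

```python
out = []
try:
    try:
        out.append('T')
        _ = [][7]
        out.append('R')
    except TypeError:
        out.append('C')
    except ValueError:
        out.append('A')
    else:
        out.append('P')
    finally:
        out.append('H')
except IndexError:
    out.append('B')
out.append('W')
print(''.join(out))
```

Execution trace: 'T' (try body) → 'H' (finally) → 'B' (outer except IndexError) → 'W' (after the try/except). Output: THBW

Answer: THBW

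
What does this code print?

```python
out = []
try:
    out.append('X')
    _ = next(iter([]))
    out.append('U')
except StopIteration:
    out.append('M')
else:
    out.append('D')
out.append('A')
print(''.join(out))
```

Execution trace: 'X' (try body) → 'M' (except StopIteration) → 'A' (after the try/except). Output: XMA

Answer: XMA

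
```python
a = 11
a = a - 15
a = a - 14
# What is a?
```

Trace:
`a = 11` → a = 11
`a = a - 15` → a = -4
`a = a - 14` → a = -18
So a = -18

Answer: -18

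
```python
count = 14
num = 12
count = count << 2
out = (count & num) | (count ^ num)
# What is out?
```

Trace:
`count = 14` → count = 14
`num = 12` → num = 12
`count = count << 2` → count = 56
`out = (count & num) | (count ^ num)` → out = 60
So out = 60

Answer: 60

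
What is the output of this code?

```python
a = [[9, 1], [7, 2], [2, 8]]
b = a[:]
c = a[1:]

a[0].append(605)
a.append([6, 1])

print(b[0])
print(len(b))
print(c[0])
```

Key concept: slice with nested mutation.
Step by step:
`a = [[9, 1], [7, 2], [2, 8]]` → a = [[9, 1], [7, 2], [2, 8]]
`b = a[:]` → b = [[9, 1], [7, 2], [2, 8]]
`c = a[1:]` → c = [[7, 2], [2, 8]]
`a[0].append(605)` → a = [[9, 1, 605], [7, 2], [2, 8]]; b = [[9, 1, 605], [7, 2], [2, 8]]
`a.append([6, 1])` → a = [[9, 1, 605], [7, 2], [2, 8], [6, 1]]
`print(b[0])` → prints [9, 1, 605]
`print(len(b))` → prints 3
`print(c[0])` → prints [7, 2]

Answer:
[9, 1, 605]
3
[7, 2]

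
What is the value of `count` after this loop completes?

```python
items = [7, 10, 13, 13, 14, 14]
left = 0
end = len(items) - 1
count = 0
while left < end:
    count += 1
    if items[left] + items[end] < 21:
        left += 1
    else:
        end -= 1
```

Steps to find pair summing to 21
`count` takes the values: 0 → 1 → 2 → 3 → 4 → 5

Answer: 5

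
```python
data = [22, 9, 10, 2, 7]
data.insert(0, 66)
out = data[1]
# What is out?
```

Trace:
`data = [22, 9, 10, 2, 7]` → data = [22, 9, 10, 2, 7]
`data.insert(0, 66)` → data = [66, 22, 9, 10, 2, 7]
`out = data[1]` → out = 22
So out = 22

Answer: 22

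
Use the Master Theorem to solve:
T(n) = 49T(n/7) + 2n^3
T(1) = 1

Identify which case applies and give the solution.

a=49, b=7, f(n)=2n^3. log_7(49) = 2. Since c=3 > 2 and the regularity condition holds (49(n/7)^3 = (49/7^3)n^3 with 49/7^3 < 1), Case 3 applies: T(n) = Θ(f(n)) = O(n^3).

Answer: O(n^3) - Case 3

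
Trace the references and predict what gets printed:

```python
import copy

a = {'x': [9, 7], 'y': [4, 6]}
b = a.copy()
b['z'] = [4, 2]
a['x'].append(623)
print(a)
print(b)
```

Key concept: shallow copy of dict with mutable values.
Step by step:
`a = {'x': [9, 7], 'y': [4, 6]}` → a = {'x': [9, 7], 'y': [4, 6]}
`b = a.copy()` → b = {'x': [9, 7], 'y': [4, 6]}
`b['z'] = [4, 2]` → b = {'x': [9, 7], 'y': [4, 6], 'z': [4, 2]}
`a['x'].append(623)` → a = {'x': [9, 7, 623], 'y': [4, 6]}; b = {'x': [9, 7, 623], 'y': [4, 6], 'z': [4, 2]}
`print(a)` → prints {'x': [9, 7, 623], 'y': [4, 6]}
`print(b)` → prints {'x': [9, 7, 623], 'y': [4, 6], 'z': [4, 2]}

Answer:
{'x': [9, 7, 623], 'y': [4, 6]}
{'x': [9, 7, 623], 'y': [4, 6], 'z': [4, 2]}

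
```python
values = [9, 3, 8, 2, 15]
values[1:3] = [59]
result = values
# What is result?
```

Trace:
`values = [9, 3, 8, 2, 15]` → values = [9, 3, 8, 2, 15]
`values[1:3] = [59]` → values = [9, 59, 2, 15]
`result = values` → result = [9, 59, 2, 15]
So result = [9, 59, 2, 15]

Answer: [9, 59, 2, 15]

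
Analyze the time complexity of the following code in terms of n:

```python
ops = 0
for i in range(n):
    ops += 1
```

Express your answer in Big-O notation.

Each loop level contributes: n. Multiplying the contributions gives O(n).

Answer: O(n)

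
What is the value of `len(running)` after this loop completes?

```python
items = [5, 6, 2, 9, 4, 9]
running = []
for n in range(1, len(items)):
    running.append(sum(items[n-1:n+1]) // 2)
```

Number of 2-element averages
`running` takes the values: [] → [5] → [5, 4] → [5, 4, 5] → [5, 4, 5, 6] → [5, 4, 5, 6, 6]
So `len(running)` = 5

Answer: 5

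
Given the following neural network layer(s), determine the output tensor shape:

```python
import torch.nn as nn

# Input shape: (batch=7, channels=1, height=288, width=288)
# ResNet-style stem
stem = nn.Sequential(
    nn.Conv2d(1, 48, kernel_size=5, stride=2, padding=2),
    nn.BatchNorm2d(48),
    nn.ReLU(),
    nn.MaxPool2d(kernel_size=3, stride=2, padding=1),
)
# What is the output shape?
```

Input: (7, 1, 288, 288) -> after Conv2d 5x5 stride=2: (7, 48, 144, 144) -> Output: (7, 48, 72, 72)

Answer: (7, 48, 72, 72)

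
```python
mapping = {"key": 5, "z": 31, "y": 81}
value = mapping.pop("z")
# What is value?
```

Trace:
`mapping = {"key": 5, "z": 31, "y": 81}` → mapping = {'key': 5, 'z': 31, 'y': 81}
`value = mapping.pop("z")` → mapping = {'key': 5, 'y': 81}; value = 31
So value = 31

Answer: 31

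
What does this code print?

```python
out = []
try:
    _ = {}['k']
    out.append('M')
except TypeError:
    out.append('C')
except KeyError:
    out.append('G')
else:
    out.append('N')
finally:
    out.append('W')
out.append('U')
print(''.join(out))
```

Execution trace: 'G' (except KeyError) → 'W' (finally) → 'U' (after the try/except). Output: GWU

Answer: GWU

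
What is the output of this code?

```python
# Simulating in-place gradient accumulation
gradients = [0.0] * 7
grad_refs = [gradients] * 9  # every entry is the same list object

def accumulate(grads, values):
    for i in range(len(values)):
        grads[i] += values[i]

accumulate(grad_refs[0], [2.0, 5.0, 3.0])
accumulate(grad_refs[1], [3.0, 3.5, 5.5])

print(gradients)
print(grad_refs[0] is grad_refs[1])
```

Key concept: gradient accumulation aliasing.
Step by step:
`gradients = [0.0] * 7` → gradients = [0.0, 0.0, 0.0, 0.0, 0.0, 0.0, 0.0]
`grad_refs = [gradients] * 9` → grad_refs = [[0.0, 0.0, 0.0, 0.0, 0.0, 0.0, 0.0], [0.0, 0.0, 0.0, 0.0, 0.0, 0.0, 0.0], [0.0, 0.0, 0.0, 0.0, 0.0, 0.0, 0.0], [0.0, 0.0, 0.0, 0.0, 0.0, 0.0, 0.0], [0.0, 0.0, 0.0, 0.0, 0.0, 0.0, 0.0], [0.0, 0.0, 0.0, 0.0, 0.0, 0.0, 0.0], [0.0, 0.0, 0.0, 0.0, 0.0, 0.0, 0.0], [0.0, 0.0, 0.0, 0.0, 0.0, 0.0, 0.0], [0.0, 0.0, 0.0, 0.0, 0.0, 0.0, 0.0]]
`accumulate(grad_refs[0], [2.0, 5.0, 3.0])` → gradients = [2.0, 5.0, 3.0, 0.0, 0.0, 0.0, 0.0]; grad_refs = [[2.0, 5.0, 3.0, 0.0, 0.0, 0.0, 0.0], [2.0, 5.0, 3.0, 0.0, 0.0, 0.0, 0.0], [2.0, 5.0, 3.0, 0.0, 0.0, 0.0, 0.0], [2.0, 5.0, 3.0, 0.0, 0.0, 0.0, 0.0], [2.0, 5.0, 3.0, 0.0, 0.0, 0.0, 0.0], [2.0, 5.0, 3.0, 0.0, 0.0, 0.0, 0.0], [2.0, 5.0, 3.0, 0.0, 0.0, 0.0, 0.0], [2.0, 5.0, 3.0, 0.0, 0.0, 0.0, 0.0], [2.0, 5.0, 3.0, 0.0, 0.0, 0.0, 0.0]]
`accumulate(grad_refs[1], [3.0, 3.5, 5.5])` → gradients = [5.0, 8.5, 8.5, 0.0, 0.0, 0.0, 0.0]; grad_refs = [[5.0, 8.5, 8.5, 0.0, 0.0, 0.0, 0.0], [5.0, 8.5, 8.5, 0.0, 0.0, 0.0, 0.0], [5.0, 8.5, 8.5, 0.0, 0.0, 0.0, 0.0], [5.0, 8.5, 8.5, 0.0, 0.0, 0.0, 0.0], [5.0, 8.5, 8.5, 0.0, 0.0, 0.0, 0.0], [5.0, 8.5, 8.5, 0.0, 0.0, 0.0, 0.0], [5.0, 8.5, 8.5, 0.0, 0.0, 0.0, 0.0], [5.0, 8.5, 8.5, 0.0, 0.0, 0.0, 0.0], [5.0, 8.5, 8.5, 0.0, 0.0, 0.0, 0.0]]
`print(gradients)` → prints [5.0, 8.5, 8.5, 0.0, 0.0, 0.0, 0.0]
`print(grad_refs[0] is grad_refs[1])` → prints True

Answer:
[5.0, 8.5, 8.5, 0.0, 0.0, 0.0, 0.0]
True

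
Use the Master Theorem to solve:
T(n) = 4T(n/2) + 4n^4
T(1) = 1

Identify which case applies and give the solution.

a=4, b=2, f(n)=4n^4. log_2(4) = 2. Since c=4 > 2 and the regularity condition holds (4(n/2)^4 = (4/2^4)n^4 with 4/2^4 < 1), Case 3 applies: T(n) = Θ(f(n)) = O(n^4).

Answer: O(n^4) - Case 3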